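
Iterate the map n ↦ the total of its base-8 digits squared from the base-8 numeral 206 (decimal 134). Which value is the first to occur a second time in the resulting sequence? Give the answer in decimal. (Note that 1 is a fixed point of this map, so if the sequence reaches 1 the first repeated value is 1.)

25

134 = (2,0,6)_8 → 2² + 0² + 6² = 40
40 = (5,0)_8 → 5² + 0² = 25
25 = (3,1)_8 → 3² + 1² = 10
10 = (1,2)_8 → 1² + 2² = 5
5 = (5)_8 → 5² = 25  — 25 already appeared earlier.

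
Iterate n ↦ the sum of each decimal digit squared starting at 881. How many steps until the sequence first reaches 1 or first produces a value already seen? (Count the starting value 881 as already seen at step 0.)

881 → 8² + 8² + 1² = 129
129 → 1² + 2² + 9² = 86
86 → 8² + 6² = 100
100 → 1² + 0² + 0² = 1  — reached 1.
That took 4 steps.

4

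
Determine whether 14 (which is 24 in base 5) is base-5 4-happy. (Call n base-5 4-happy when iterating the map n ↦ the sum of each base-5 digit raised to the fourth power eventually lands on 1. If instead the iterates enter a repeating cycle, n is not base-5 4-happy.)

14 = (2,4)_5 → 2⁴ + 4⁴ = 16 + 256 = 272
272 = (2,0,4,2)_5 → 2⁴ + 0⁴ + 4⁴ + 2⁴ = 16 + 0 + 256 + 16 = 288
288 = (2,1,2,3)_5 → 2⁴ + 1⁴ + 2⁴ + 3⁴ = 16 + 1 + 16 + 81 = 114
114 = (4,2,4)_5 → 4⁴ + 2⁴ + 4⁴ = 256 + 16 + 256 = 528
528 = (4,1,0,3)_5 → 4⁴ + 1⁴ + 0⁴ + 3⁴ = 256 + 1 + 0 + 81 = 338
338 = (2,3,2,3)_5 → 2⁴ + 3⁴ + 2⁴ + 3⁴ = 16 + 81 + 16 + 81 = 194
194 = (1,2,3,4)_5 → 1⁴ + 2⁴ + 3⁴ + 4⁴ = 1 + 16 + 81 + 256 = 354
354 = (2,4,0,4)_5 → 2⁴ + 4⁴ + 0⁴ + 4⁴ = 16 + 256 + 0 + 256 = 528  — 528 already seen; the sequence cycles without reaching 1.

not base-5 4-happy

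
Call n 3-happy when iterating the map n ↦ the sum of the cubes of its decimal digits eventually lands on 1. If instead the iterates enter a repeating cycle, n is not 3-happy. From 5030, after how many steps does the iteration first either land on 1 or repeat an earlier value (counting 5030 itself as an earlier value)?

7

5030 → 5³ + 0³ + 3³ + 0³ = 152
152 → 1³ + 5³ + 2³ = 134
134 → 1³ + 3³ + 4³ = 92
92 → 9³ + 2³ = 737
737 → 7³ + 3³ + 7³ = 713
713 → 7³ + 1³ + 3³ = 371
371 → 3³ + 7³ + 1³ = 371  — 371 repeats.
That took 7 steps.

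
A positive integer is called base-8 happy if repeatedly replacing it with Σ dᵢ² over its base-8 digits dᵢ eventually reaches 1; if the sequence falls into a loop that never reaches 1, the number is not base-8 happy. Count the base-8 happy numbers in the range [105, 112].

1

105: 105 → 27 → 18 → 8 → 1  — base-8 happy
106: 106 → 30 → 45 → 50 → 40 → 25 → 10 → 5 → 25  — not base-8 happy
107: 107 → 35 → 25 → 10 → 5 → 25  — not base-8 happy
108: 108 → 42 → 29 → 34 → 20 → 20  — not base-8 happy
109: 109 → 51 → 45 → 50 → 40 → 25 → 10 → 5 → 25  — not base-8 happy
110: 110 → 62 → 85 → 30 → 45 → 50 → 40 → 25 → 10 → 5 → 25  — not base-8 happy
111: 111 → 75 → 11 → 10 → 5 → 25 → 10  — not base-8 happy
112: 112 → 37 → 41 → 26 → 13 → 26  — not base-8 happy
base-8 happy: 105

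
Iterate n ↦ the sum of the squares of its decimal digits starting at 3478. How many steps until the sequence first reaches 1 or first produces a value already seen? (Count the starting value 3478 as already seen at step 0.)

3478 → 3² + 4² + 7² + 8² = 138
138 → 1² + 3² + 8² = 74
74 → 7² + 4² = 65
65 → 6² + 5² = 61
61 → 6² + 1² = 37
37 → 3² + 7² = 58
58 → 5² + 8² = 89
89 → 8² + 9² = 145
145 → 1² + 4² + 5² = 42
42 → 4² + 2² = 20
20 → 2² + 0² = 4
4 → 4² = 16
16 → 1² + 6² = 37  — 37 repeats.
That took 13 steps.

13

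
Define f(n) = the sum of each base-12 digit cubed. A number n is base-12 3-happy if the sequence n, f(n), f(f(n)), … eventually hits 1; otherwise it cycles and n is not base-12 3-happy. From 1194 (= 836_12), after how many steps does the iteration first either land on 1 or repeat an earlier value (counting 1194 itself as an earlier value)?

1194 = (8,3,6)_12 → 8³ + 3³ + 6³ = 512 + 27 + 216 = 755
755 = (5,2,11)_12 → 5³ + 2³ + 11³ = 125 + 8 + 1331 = 1464
1464 = (10,2,0)_12 → 10³ + 2³ + 0³ = 1000 + 8 + 0 = 1008
1008 = (7,0,0)_12 → 7³ + 0³ + 0³ = 343 + 0 + 0 = 343
343 = (2,4,7)_12 → 2³ + 4³ + 7³ = 8 + 64 + 343 = 415
415 = (2,10,7)_12 → 2³ + 10³ + 7³ = 8 + 1000 + 343 = 1351
1351 = (9,4,7)_12 → 9³ + 4³ + 7³ = 729 + 64 + 343 = 1136
1136 = (7,10,8)_12 → 7³ + 10³ + 8³ = 343 + 1000 + 512 = 1855
1855 = (1,0,10,7)_12 → 1³ + 0³ + 10³ + 7³ = 1 + 0 + 1000 + 343 = 1344
1344 = (9,4,0)_12 → 9³ + 4³ + 0³ = 729 + 64 + 0 = 793
793 = (5,6,1)_12 → 5³ + 6³ + 1³ = 125 + 216 + 1 = 342
342 = (2,4,6)_12 → 2³ + 4³ + 6³ = 8 + 64 + 216 = 288
288 = (2,0,0)_12 → 2³ + 0³ + 0³ = 8 + 0 + 0 = 8
8 = (8)_12 → 8³ = 512
512 = (3,6,8)_12 → 3³ + 6³ + 8³ = 27 + 216 + 512 = 755  — 755 repeats.
That took 15 steps.

15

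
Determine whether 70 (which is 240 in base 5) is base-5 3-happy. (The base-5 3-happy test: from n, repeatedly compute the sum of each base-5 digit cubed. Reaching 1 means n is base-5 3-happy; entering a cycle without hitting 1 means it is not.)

70 = (2,4,0)_5 → 2³ + 4³ + 0³ = 8 + 64 + 0 = 72
72 = (2,4,2)_5 → 2³ + 4³ + 2³ = 8 + 64 + 8 = 80
80 = (3,1,0)_5 → 3³ + 1³ + 0³ = 27 + 1 + 0 = 28
28 = (1,0,3)_5 → 1³ + 0³ + 3³ = 1 + 0 + 27 = 28  — 28 already seen; the sequence cycles without reaching 1.

not base-5 3-happy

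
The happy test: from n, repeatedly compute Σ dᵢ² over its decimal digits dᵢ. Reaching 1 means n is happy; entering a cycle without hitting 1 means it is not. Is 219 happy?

happy

219 → 86
86 → 100
100 → 1  — reached 1.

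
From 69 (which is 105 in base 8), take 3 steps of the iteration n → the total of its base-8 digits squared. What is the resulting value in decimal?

69 = (1,0,5)_8 → 1² + 0² + 5² = 26
26 = (3,2)_8 → 3² + 2² = 13
13 = (1,5)_8 → 1² + 5² = 26

26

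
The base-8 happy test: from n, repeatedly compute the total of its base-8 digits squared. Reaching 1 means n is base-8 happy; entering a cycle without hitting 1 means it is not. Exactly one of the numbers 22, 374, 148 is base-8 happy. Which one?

22: 22 → 40 → 25 → 10 → 5 → 25  — repeats 25 (not base-8 happy)
374: 374 → 97 → 18 → 8 → 1  — reaches 1 (base-8 happy)
148: 148 → 24 → 9 → 2 → 4 → 16 → 4  — repeats 4 (not base-8 happy)

374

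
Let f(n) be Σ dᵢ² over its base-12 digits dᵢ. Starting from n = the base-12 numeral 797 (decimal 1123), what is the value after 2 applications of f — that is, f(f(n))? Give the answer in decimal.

1123 = (7,9,7)_12 → 7² + 9² + 7² = 179
179 = (1,2,11)_12 → 1² + 2² + 11² = 126

126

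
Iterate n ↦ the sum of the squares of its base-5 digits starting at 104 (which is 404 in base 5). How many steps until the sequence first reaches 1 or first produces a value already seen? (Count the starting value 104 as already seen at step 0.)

7

104 = (4,0,4)_5 → 4² + 0² + 4² = 16 + 0 + 16 = 32
32 = (1,1,2)_5 → 1² + 1² + 2² = 1 + 1 + 4 = 6
6 = (1,1)_5 → 1² + 1² = 1 + 1 = 2
2 = (2)_5 → 2² = 4
4 = (4)_5 → 4² = 16
16 = (3,1)_5 → 3² + 1² = 9 + 1 = 10
10 = (2,0)_5 → 2² + 0² = 4 + 0 = 4  — 4 repeats.
That took 7 steps.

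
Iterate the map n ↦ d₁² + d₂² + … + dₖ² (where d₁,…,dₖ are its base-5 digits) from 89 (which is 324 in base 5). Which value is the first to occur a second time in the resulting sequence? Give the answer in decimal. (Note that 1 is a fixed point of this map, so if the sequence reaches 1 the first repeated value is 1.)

89 = (3,2,4)_5 → 29
29 = (1,0,4)_5 → 17
17 = (3,2)_5 → 13
13 = (2,3)_5 → 13  — 13 already appeared earlier.

13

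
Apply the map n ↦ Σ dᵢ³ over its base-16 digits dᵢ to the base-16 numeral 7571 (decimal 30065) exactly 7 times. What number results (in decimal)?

1457

30065 = (7,5,7,1)_16 → 7³ + 5³ + 7³ + 1³ = 812
812 = (3,2,12)_16 → 3³ + 2³ + 12³ = 1763
1763 = (6,14,3)_16 → 6³ + 14³ + 3³ = 2987
2987 = (11,10,11)_16 → 11³ + 10³ + 11³ = 3662
3662 = (14,4,14)_16 → 14³ + 4³ + 14³ = 5552
5552 = (1,5,11,0)_16 → 1³ + 5³ + 11³ + 0³ = 1457
1457 = (5,11,1)_16 → 5³ + 11³ + 1³ = 1457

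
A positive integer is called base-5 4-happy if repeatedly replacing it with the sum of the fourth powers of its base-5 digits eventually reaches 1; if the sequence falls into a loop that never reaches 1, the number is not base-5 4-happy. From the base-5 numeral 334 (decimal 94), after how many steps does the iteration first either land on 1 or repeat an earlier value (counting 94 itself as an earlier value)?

10

94 = (3,3,4)_5 → 3⁴ + 3⁴ + 4⁴ = 418
418 = (3,1,3,3)_5 → 3⁴ + 1⁴ + 3⁴ + 3⁴ = 244
244 = (1,4,3,4)_5 → 1⁴ + 4⁴ + 3⁴ + 4⁴ = 594
594 = (4,3,3,4)_5 → 4⁴ + 3⁴ + 3⁴ + 4⁴ = 674
674 = (1,0,1,4,4)_5 → 1⁴ + 0⁴ + 1⁴ + 4⁴ + 4⁴ = 514
514 = (4,0,2,4)_5 → 4⁴ + 0⁴ + 2⁴ + 4⁴ = 528
528 = (4,1,0,3)_5 → 4⁴ + 1⁴ + 0⁴ + 3⁴ = 338
338 = (2,3,2,3)_5 → 2⁴ + 3⁴ + 2⁴ + 3⁴ = 194
194 = (1,2,3,4)_5 → 1⁴ + 2⁴ + 3⁴ + 4⁴ = 354
354 = (2,4,0,4)_5 → 2⁴ + 4⁴ + 0⁴ + 4⁴ = 528  — 528 repeats.
That took 10 steps.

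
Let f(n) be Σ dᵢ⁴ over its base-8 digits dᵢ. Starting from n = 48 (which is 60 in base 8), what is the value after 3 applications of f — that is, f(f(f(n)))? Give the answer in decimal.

48 = (6,0)_8 → 6⁴ + 0⁴ = 1296 + 0 = 1296
1296 = (2,4,2,0)_8 → 2⁴ + 4⁴ + 2⁴ + 0⁴ = 16 + 256 + 16 + 0 = 288
288 = (4,4,0)_8 → 4⁴ + 4⁴ + 0⁴ = 256 + 256 + 0 = 512

512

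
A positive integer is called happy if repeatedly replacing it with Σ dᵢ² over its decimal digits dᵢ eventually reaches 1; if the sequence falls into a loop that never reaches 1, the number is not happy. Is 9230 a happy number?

happy

9230 → 9² + 2² + 3² + 0² = 81 + 4 + 9 + 0 = 94
94 → 9² + 4² = 81 + 16 = 97
97 → 9² + 7² = 81 + 49 = 130
130 → 1² + 3² + 0² = 1 + 9 + 0 = 10
10 → 1² + 0² = 1 + 0 = 1  — reached 1.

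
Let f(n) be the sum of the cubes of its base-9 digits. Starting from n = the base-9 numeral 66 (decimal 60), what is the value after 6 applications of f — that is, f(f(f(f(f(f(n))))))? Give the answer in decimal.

60 = (6,6)_9 → 432
432 = (5,3,0)_9 → 152
152 = (1,7,8)_9 → 856
856 = (1,1,5,1)_9 → 128
128 = (1,5,2)_9 → 134
134 = (1,5,8)_9 → 638

638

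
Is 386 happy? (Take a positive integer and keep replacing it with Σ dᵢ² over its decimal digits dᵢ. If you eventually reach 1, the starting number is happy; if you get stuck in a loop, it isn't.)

386 → 3² + 8² + 6² = 9 + 64 + 36 = 109
109 → 1² + 0² + 9² = 1 + 0 + 81 = 82
82 → 8² + 2² = 64 + 4 = 68
68 → 6² + 8² = 36 + 64 = 100
100 → 1² + 0² + 0² = 1 + 0 + 0 = 1  — reached 1.

happy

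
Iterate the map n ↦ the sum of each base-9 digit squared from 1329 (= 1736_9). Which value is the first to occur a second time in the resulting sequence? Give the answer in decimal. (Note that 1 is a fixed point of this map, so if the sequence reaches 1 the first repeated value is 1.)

1329 = (1,7,3,6)_9 → 1² + 7² + 3² + 6² = 95
95 = (1,1,5)_9 → 1² + 1² + 5² = 27
27 = (3,0)_9 → 3² + 0² = 9
9 = (1,0)_9 → 1² + 0² = 1  — reached the fixed point 1.
1 → 1, so 1 is the first repeated value.

1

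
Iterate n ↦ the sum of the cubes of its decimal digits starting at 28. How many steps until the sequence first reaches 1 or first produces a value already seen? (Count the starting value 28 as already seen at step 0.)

28 → 520
520 → 133
133 → 55
55 → 250
250 → 133  — 133 repeats.
That took 5 steps.

5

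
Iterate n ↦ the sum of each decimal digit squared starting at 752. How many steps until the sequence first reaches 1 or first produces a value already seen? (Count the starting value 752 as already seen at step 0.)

752 → 7² + 5² + 2² = 49 + 25 + 4 = 78
78 → 7² + 8² = 49 + 64 = 113
113 → 1² + 1² + 3² = 1 + 1 + 9 = 11
11 → 1² + 1² = 1 + 1 = 2
2 → 2² = 4
4 → 4² = 16
16 → 1² + 6² = 1 + 36 = 37
37 → 3² + 7² = 9 + 49 = 58
58 → 5² + 8² = 25 + 64 = 89
89 → 8² + 9² = 64 + 81 = 145
145 → 1² + 4² + 5² = 1 + 16 + 25 = 42
42 → 4² + 2² = 16 + 4 = 20
20 → 2² + 0² = 4 + 0 = 4  — 4 repeats.
That took 13 steps.

13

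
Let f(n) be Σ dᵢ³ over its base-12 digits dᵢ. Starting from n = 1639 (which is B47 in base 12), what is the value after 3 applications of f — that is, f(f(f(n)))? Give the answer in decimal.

1672

1639 = (11,4,7)_12 → 11³ + 4³ + 7³ = 1738
1738 = (1,0,0,10)_12 → 1³ + 0³ + 0³ + 10³ = 1001
1001 = (6,11,5)_12 → 6³ + 11³ + 5³ = 1672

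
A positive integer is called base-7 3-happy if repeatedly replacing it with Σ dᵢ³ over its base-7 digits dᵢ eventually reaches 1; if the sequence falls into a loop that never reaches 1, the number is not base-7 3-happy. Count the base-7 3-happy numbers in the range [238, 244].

1

238: 238 → 280 → 250 → 250  (repeats 250)
239: 239 → 281 → 251 → 341 → 557 → 137 → 197 → 65 → 17 → 35 → 125 → 251  (repeats 251)
240: 240 → 288 → 342 → 648 → 282 → 258 → 342  (repeats 342)
241: 241 → 307 → 433 → 343 → 1  (reaches 1)
242: 242 → 344 → 2 → 8 → 2  (repeats 2)
243: 243 → 405 → 219 → 99 → 9 → 9  (repeats 9)
244: 244 → 496 → 244  (repeats 244)
base-7 3-happy: 241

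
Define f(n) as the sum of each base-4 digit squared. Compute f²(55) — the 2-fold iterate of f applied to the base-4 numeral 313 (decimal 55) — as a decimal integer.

10

55 = (3,1,3)_4 → 3² + 1² + 3² = 9 + 1 + 9 = 19
19 = (1,0,3)_4 → 1² + 0² + 3² = 1 + 0 + 9 = 10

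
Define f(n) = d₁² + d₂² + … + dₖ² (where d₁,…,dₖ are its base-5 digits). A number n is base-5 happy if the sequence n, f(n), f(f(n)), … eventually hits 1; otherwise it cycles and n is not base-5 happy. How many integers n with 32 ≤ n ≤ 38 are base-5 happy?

2

32: 32 → 6 → 2 → 4 → 16 → 10 → 4  — not base-5 happy
33: 33 → 11 → 5 → 1  — base-5 happy
34: 34 → 18 → 18  — not base-5 happy
35: 35 → 5 → 1  — base-5 happy
36: 36 → 6 → 2 → 4 → 16 → 10 → 4  — not base-5 happy
37: 37 → 9 → 17 → 13 → 13  — not base-5 happy
38: 38 → 14 → 20 → 16 → 10 → 4 → 16  — not base-5 happy
base-5 happy: 33, 35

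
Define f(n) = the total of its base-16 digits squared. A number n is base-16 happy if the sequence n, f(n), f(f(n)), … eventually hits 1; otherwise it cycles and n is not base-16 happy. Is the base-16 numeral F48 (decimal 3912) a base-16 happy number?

3912 = (15,4,8)_16 → 15² + 4² + 8² = 305
305 = (1,3,1)_16 → 1² + 3² + 1² = 11
11 = (11)_16 → 11² = 121
121 = (7,9)_16 → 7² + 9² = 130
130 = (8,2)_16 → 8² + 2² = 68
68 = (4,4)_16 → 4² + 4² = 32
32 = (2,0)_16 → 2² + 0² = 4
4 = (4)_16 → 4² = 16
16 = (1,0)_16 → 1² + 0² = 1  — reached 1.

base-16 happy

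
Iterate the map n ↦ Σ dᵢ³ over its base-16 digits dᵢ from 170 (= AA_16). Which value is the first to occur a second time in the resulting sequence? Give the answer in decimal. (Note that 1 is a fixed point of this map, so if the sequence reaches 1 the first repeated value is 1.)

170 = (10,10)_16 → 10³ + 10³ = 2000
2000 = (7,13,0)_16 → 7³ + 13³ + 0³ = 2540
2540 = (9,14,12)_16 → 9³ + 14³ + 12³ = 5201
5201 = (1,4,5,1)_16 → 1³ + 4³ + 5³ + 1³ = 191
191 = (11,15)_16 → 11³ + 15³ = 4706
4706 = (1,2,6,2)_16 → 1³ + 2³ + 6³ + 2³ = 233
233 = (14,9)_16 → 14³ + 9³ = 3473
3473 = (13,9,1)_16 → 13³ + 9³ + 1³ = 2927
2927 = (11,6,15)_16 → 11³ + 6³ + 15³ = 4922
4922 = (1,3,3,10)_16 → 1³ + 3³ + 3³ + 10³ = 1055
1055 = (4,1,15)_16 → 4³ + 1³ + 15³ = 3440
3440 = (13,7,0)_16 → 13³ + 7³ + 0³ = 2540  — 2540 already appeared earlier.

2540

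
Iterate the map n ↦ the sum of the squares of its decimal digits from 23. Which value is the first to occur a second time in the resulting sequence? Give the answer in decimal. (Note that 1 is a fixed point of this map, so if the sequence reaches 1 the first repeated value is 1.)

1

23 → 2² + 3² = 4 + 9 = 13
13 → 1² + 3² = 1 + 9 = 10
10 → 1² + 0² = 1 + 0 = 1  — reached the fixed point 1.
1 → 1, so 1 is the first repeated value.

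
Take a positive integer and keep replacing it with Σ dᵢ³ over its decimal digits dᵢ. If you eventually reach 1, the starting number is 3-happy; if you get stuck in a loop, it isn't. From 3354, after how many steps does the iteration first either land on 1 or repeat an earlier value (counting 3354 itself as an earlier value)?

7

3354 → 3³ + 3³ + 5³ + 4³ = 243
243 → 2³ + 4³ + 3³ = 99
99 → 9³ + 9³ = 1458
1458 → 1³ + 4³ + 5³ + 8³ = 702
702 → 7³ + 0³ + 2³ = 351
351 → 3³ + 5³ + 1³ = 153
153 → 1³ + 5³ + 3³ = 153  — 153 repeats.
That took 7 steps.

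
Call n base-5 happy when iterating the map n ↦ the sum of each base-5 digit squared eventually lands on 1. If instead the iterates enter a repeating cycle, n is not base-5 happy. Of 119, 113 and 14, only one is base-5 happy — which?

119: 119 → 41 → 11 → 5 → 1  — reaches 1 (base-5 happy)
113: 113 → 29 → 17 → 13 → 13  — repeats 13 (not base-5 happy)
14: 14 → 20 → 16 → 10 → 4 → 16  — repeats 16 (not base-5 happy)

119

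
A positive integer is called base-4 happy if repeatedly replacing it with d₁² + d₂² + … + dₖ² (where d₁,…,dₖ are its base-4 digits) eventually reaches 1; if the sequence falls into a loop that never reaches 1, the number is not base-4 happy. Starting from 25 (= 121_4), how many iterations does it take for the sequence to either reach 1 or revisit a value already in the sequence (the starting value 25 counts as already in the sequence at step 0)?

5

25 = (1,2,1)_4 → 1² + 2² + 1² = 1 + 4 + 1 = 6
6 = (1,2)_4 → 1² + 2² = 1 + 4 = 5
5 = (1,1)_4 → 1² + 1² = 1 + 1 = 2
2 = (2)_4 → 2² = 4
4 = (1,0)_4 → 1² + 0² = 1 + 0 = 1  — reached 1.
That took 5 steps.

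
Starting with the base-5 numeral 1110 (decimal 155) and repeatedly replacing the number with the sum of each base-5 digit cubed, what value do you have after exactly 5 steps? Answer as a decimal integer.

35

155 = (1,1,1,0)_5 → 1³ + 1³ + 1³ + 0³ = 3
3 = (3)_5 → 3³ = 27
27 = (1,0,2)_5 → 1³ + 0³ + 2³ = 9
9 = (1,4)_5 → 1³ + 4³ = 65
65 = (2,3,0)_5 → 2³ + 3³ + 0³ = 35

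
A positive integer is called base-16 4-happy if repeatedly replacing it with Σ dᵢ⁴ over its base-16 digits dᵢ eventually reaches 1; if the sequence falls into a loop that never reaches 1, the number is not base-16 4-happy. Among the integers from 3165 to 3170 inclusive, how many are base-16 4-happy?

3165: 3165 → 49922 → 20833 → 1923 → 6578 → 21219 → 39138 → 49089 → 86003 → 101588 → 53650 → 35139 → 10994 → 60657 → 109778 → 59314 → 55474 → 47314 → 47314  — not base-16 4-happy
3166: 3166 → 59777 → 49074 → 79923 → 4340 → 50882 → 42784 → 12417 → 4178 → 642 → 4128 → 17 → 2 → 16 → 1  — base-16 4-happy
3167: 3167 → 71986 → 6660 → 10257 → 4114 → 18 → 17 → 2 → 16 → 1  — base-16 4-happy
3168: 3168 → 22032 → 1922 → 6513 → 8964 → 353 → 1298 → 642 → 4128 → 17 → 2 → 16 → 1  — base-16 4-happy
3169: 3169 → 22033 → 1923 → 6578 → 21219 → 39138 → 49089 → 86003 → 101588 → 53650 → 35139 → 10994 → 60657 → 109778 → 59314 → 55474 → 47314 → 47314  — not base-16 4-happy
3170: 3170 → 22048 → 1937 → 8963 → 178 → 14657 → 6899 → 60707 → 67074 → 1313 → 642 → 4128 → 17 → 2 → 16 → 1  — base-16 4-happy
base-16 4-happy: 3166, 3167, 3168, 3170

4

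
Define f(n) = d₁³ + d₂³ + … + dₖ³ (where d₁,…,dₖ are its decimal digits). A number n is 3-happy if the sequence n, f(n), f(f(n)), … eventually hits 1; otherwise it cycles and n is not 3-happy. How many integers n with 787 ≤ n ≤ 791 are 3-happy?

1

787: 787 → 1198 → 1243 → 100 → 1  — 3-happy
788: 788 → 1367 → 587 → 980 → 1241 → 74 → 407 → 407  — not 3-happy
789: 789 → 1584 → 702 → 351 → 153 → 153  — not 3-happy
790: 790 → 1072 → 352 → 160 → 217 → 352  — not 3-happy
791: 791 → 1073 → 371 → 371  — not 3-happy
3-happy: 787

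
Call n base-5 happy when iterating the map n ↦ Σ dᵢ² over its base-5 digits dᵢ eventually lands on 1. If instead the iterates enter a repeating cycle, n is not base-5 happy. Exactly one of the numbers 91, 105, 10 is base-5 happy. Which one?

91: 91 → 19 → 25 → 1  — reaches 1 (base-5 happy)
105: 105 → 17 → 13 → 13  — repeats 13 (not base-5 happy)
10: 10 → 4 → 16 → 10  — repeats 10 (not base-5 happy)

91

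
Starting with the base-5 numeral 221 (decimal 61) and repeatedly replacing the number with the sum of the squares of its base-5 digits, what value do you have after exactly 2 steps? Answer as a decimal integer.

17

61 = (2,2,1)_5 → 2² + 2² + 1² = 9
9 = (1,4)_5 → 1² + 4² = 17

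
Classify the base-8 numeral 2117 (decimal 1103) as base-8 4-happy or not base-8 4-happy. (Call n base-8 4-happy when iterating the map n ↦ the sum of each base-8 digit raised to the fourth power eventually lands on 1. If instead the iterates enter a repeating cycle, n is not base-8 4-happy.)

1103 = (2,1,1,7)_8 → 2⁴ + 1⁴ + 1⁴ + 7⁴ = 2419
2419 = (4,5,6,3)_8 → 4⁴ + 5⁴ + 6⁴ + 3⁴ = 2258
2258 = (4,3,2,2)_8 → 4⁴ + 3⁴ + 2⁴ + 2⁴ = 369
369 = (5,6,1)_8 → 5⁴ + 6⁴ + 1⁴ = 1922
1922 = (3,6,0,2)_8 → 3⁴ + 6⁴ + 0⁴ + 2⁴ = 1393
1393 = (2,5,6,1)_8 → 2⁴ + 5⁴ + 6⁴ + 1⁴ = 1938
1938 = (3,6,2,2)_8 → 3⁴ + 6⁴ + 2⁴ + 2⁴ = 1409
1409 = (2,6,0,1)_8 → 2⁴ + 6⁴ + 0⁴ + 1⁴ = 1313
1313 = (2,4,4,1)_8 → 2⁴ + 4⁴ + 4⁴ + 1⁴ = 529
529 = (1,0,2,1)_8 → 1⁴ + 0⁴ + 2⁴ + 1⁴ = 18
18 = (2,2)_8 → 2⁴ + 2⁴ = 32
32 = (4,0)_8 → 4⁴ + 0⁴ = 256
256 = (4,0,0)_8 → 4⁴ + 0⁴ + 0⁴ = 256  — 256 already seen; the sequence cycles without reaching 1.

not base-8 4-happy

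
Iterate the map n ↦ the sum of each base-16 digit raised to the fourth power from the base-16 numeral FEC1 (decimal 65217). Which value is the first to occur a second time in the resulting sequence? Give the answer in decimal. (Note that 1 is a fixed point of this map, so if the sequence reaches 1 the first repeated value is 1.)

65217 = (15,14,12,1)_16 → 15⁴ + 14⁴ + 12⁴ + 1⁴ = 109778
109778 = (1,10,12,13,2)_16 → 1⁴ + 10⁴ + 12⁴ + 13⁴ + 2⁴ = 59314
59314 = (14,7,11,2)_16 → 14⁴ + 7⁴ + 11⁴ + 2⁴ = 55474
55474 = (13,8,11,2)_16 → 13⁴ + 8⁴ + 11⁴ + 2⁴ = 47314
47314 = (11,8,13,2)_16 → 11⁴ + 8⁴ + 13⁴ + 2⁴ = 47314  — 47314 already appeared earlier.

47314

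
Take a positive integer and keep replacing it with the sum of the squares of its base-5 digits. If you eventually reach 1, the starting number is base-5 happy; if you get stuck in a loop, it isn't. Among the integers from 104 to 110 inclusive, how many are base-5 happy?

104: 104 → 32 → 6 → 2 → 4 → 16 → 10 → 4  (repeats 4)
105: 105 → 17 → 13 → 13  (repeats 13)
106: 106 → 18 → 18  (repeats 18)
107: 107 → 21 → 17 → 13 → 13  (repeats 13)
108: 108 → 26 → 2 → 4 → 16 → 10 → 4  (repeats 4)
109: 109 → 33 → 11 → 5 → 1  (reaches 1)
110: 110 → 20 → 16 → 10 → 4 → 16  (repeats 16)
base-5 happy: 109

1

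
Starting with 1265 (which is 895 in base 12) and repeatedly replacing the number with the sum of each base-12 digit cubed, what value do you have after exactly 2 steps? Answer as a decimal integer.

1854

1265 = (8,9,5)_12 → 8³ + 9³ + 5³ = 1366
1366 = (9,5,10)_12 → 9³ + 5³ + 10³ = 1854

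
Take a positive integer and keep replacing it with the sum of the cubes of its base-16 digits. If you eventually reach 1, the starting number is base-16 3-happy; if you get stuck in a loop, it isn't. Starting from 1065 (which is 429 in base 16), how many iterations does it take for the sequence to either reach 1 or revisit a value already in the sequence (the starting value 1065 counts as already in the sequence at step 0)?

5

1065 = (4,2,9)_16 → 4³ + 2³ + 9³ = 64 + 8 + 729 = 801
801 = (3,2,1)_16 → 3³ + 2³ + 1³ = 27 + 8 + 1 = 36
36 = (2,4)_16 → 2³ + 4³ = 8 + 64 = 72
72 = (4,8)_16 → 4³ + 8³ = 64 + 512 = 576
576 = (2,4,0)_16 → 2³ + 4³ + 0³ = 8 + 64 + 0 = 72  — 72 repeats.
That took 5 steps.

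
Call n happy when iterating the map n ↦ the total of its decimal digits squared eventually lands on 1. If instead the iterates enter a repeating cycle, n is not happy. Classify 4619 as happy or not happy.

not happy

4619 → 4² + 6² + 1² + 9² = 134
134 → 1² + 3² + 4² = 26
26 → 2² + 6² = 40
40 → 4² + 0² = 16
16 → 1² + 6² = 37
37 → 3² + 7² = 58
58 → 5² + 8² = 89
89 → 8² + 9² = 145
145 → 1² + 4² + 5² = 42
42 → 4² + 2² = 20
20 → 2² + 0² = 4
4 → 4² = 16  — 16 already seen; the sequence cycles without reaching 1.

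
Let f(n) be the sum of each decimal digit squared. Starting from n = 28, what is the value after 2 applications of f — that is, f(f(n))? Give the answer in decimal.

100

28 → 2² + 8² = 68
68 → 6² + 8² = 100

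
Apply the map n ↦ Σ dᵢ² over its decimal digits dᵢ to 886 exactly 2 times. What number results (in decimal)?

53

886 → 164
164 → 53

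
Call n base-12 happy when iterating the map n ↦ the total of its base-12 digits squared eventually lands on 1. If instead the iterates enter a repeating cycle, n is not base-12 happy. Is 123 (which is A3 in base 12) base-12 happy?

123 = (10,3)_12 → 109
109 = (9,1)_12 → 82
82 = (6,10)_12 → 136
136 = (11,4)_12 → 137
137 = (11,5)_12 → 146
146 = (1,0,2)_12 → 5
5 = (5)_12 → 25
25 = (2,1)_12 → 5  — 5 already seen; the sequence cycles without reaching 1.

not base-12 happy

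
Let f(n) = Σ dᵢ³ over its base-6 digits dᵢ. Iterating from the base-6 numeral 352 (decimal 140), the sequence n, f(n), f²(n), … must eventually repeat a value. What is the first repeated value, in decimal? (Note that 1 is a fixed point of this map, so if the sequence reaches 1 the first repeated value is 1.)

190

140 = (3,5,2)_6 → 3³ + 5³ + 2³ = 27 + 125 + 8 = 160
160 = (4,2,4)_6 → 4³ + 2³ + 4³ = 64 + 8 + 64 = 136
136 = (3,4,4)_6 → 3³ + 4³ + 4³ = 27 + 64 + 64 = 155
155 = (4,1,5)_6 → 4³ + 1³ + 5³ = 64 + 1 + 125 = 190
190 = (5,1,4)_6 → 5³ + 1³ + 4³ = 125 + 1 + 64 = 190  — 190 already appeared earlier.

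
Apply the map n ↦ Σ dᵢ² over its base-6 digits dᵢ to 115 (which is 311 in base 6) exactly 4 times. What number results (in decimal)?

115 = (3,1,1)_6 → 3² + 1² + 1² = 11
11 = (1,5)_6 → 1² + 5² = 26
26 = (4,2)_6 → 4² + 2² = 20
20 = (3,2)_6 → 3² + 2² = 13

13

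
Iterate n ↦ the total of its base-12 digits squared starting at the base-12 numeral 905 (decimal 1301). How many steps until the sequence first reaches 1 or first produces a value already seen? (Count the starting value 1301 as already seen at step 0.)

1301 = (9,0,5)_12 → 9² + 0² + 5² = 81 + 0 + 25 = 106
106 = (8,10)_12 → 8² + 10² = 64 + 100 = 164
164 = (1,1,8)_12 → 1² + 1² + 8² = 1 + 1 + 64 = 66
66 = (5,6)_12 → 5² + 6² = 25 + 36 = 61
61 = (5,1)_12 → 5² + 1² = 25 + 1 = 26
26 = (2,2)_12 → 2² + 2² = 4 + 4 = 8
8 = (8)_12 → 8² = 64
64 = (5,4)_12 → 5² + 4² = 25 + 16 = 41
41 = (3,5)_12 → 3² + 5² = 9 + 25 = 34
34 = (2,10)_12 → 2² + 10² = 4 + 100 = 104
104 = (8,8)_12 → 8² + 8² = 64 + 64 = 128
128 = (10,8)_12 → 10² + 8² = 100 + 64 = 164  — 164 repeats.
That took 12 steps.

12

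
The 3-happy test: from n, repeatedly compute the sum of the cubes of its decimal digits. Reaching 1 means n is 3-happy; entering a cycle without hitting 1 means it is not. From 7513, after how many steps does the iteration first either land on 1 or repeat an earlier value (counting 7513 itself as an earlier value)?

7513 → 496
496 → 1009
1009 → 730
730 → 370
370 → 370  — 370 repeats.
That took 5 steps.

5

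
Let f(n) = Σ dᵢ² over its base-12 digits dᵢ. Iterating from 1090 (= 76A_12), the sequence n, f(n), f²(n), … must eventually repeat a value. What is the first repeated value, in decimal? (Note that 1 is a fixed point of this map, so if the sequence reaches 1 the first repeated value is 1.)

1090 = (7,6,10)_12 → 7² + 6² + 10² = 185
185 = (1,3,5)_12 → 1² + 3² + 5² = 35
35 = (2,11)_12 → 2² + 11² = 125
125 = (10,5)_12 → 10² + 5² = 125  — 125 already appeared earlier.

125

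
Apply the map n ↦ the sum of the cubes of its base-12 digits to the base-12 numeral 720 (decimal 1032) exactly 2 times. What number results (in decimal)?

1032 = (7,2,0)_12 → 7³ + 2³ + 0³ = 351
351 = (2,5,3)_12 → 2³ + 5³ + 3³ = 160

160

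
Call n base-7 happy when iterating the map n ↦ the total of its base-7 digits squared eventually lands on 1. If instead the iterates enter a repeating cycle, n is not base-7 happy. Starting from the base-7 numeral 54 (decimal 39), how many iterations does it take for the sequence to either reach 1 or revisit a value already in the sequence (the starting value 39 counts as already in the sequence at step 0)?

5

39 = (5,4)_7 → 5² + 4² = 25 + 16 = 41
41 = (5,6)_7 → 5² + 6² = 25 + 36 = 61
61 = (1,1,5)_7 → 1² + 1² + 5² = 1 + 1 + 25 = 27
27 = (3,6)_7 → 3² + 6² = 9 + 36 = 45
45 = (6,3)_7 → 6² + 3² = 36 + 9 = 45  — 45 repeats.
That took 5 steps.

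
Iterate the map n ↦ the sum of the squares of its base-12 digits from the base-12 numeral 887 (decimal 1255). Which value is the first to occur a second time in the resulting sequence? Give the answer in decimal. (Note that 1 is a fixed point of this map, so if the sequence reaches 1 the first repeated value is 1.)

1255 = (8,8,7)_12 → 8² + 8² + 7² = 177
177 = (1,2,9)_12 → 1² + 2² + 9² = 86
86 = (7,2)_12 → 7² + 2² = 53
53 = (4,5)_12 → 4² + 5² = 41
41 = (3,5)_12 → 3² + 5² = 34
34 = (2,10)_12 → 2² + 10² = 104
104 = (8,8)_12 → 8² + 8² = 128
128 = (10,8)_12 → 10² + 8² = 164
164 = (1,1,8)_12 → 1² + 1² + 8² = 66
66 = (5,6)_12 → 5² + 6² = 61
61 = (5,1)_12 → 5² + 1² = 26
26 = (2,2)_12 → 2² + 2² = 8
8 = (8)_12 → 8² = 64
64 = (5,4)_12 → 5² + 4² = 41  — 41 already appeared earlier.

41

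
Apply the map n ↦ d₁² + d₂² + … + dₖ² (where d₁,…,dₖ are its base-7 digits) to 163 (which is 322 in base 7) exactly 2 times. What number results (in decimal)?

163 = (3,2,2)_7 → 3² + 2² + 2² = 9 + 4 + 4 = 17
17 = (2,3)_7 → 2² + 3² = 4 + 9 = 13

13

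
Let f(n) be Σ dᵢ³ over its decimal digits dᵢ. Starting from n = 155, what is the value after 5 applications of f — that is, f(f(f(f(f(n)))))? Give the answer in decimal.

155 → 251
251 → 134
134 → 92
92 → 737
737 → 713

713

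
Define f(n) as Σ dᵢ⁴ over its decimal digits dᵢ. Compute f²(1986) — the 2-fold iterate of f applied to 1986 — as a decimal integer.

7444

1986 → 11954
11954 → 7444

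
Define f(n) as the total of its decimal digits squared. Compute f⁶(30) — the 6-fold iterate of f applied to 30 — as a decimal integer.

30 → 3² + 0² = 9
9 → 9² = 81
81 → 8² + 1² = 65
65 → 6² + 5² = 61
61 → 6² + 1² = 37
37 → 3² + 7² = 58

58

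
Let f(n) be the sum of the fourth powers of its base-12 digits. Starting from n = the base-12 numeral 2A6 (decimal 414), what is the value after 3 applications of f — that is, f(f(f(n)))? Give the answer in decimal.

3538

414 = (2,10,6)_12 → 2⁴ + 10⁴ + 6⁴ = 16 + 10000 + 1296 = 11312
11312 = (6,6,6,8)_12 → 6⁴ + 6⁴ + 6⁴ + 8⁴ = 1296 + 1296 + 1296 + 4096 = 7984
7984 = (4,7,5,4)_12 → 4⁴ + 7⁴ + 5⁴ + 4⁴ = 256 + 2401 + 625 + 256 = 3538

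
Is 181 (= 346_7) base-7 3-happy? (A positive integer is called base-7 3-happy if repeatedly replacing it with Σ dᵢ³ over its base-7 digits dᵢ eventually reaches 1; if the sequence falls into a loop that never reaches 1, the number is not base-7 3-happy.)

base-7 3-happy

181 = (3,4,6)_7 → 307
307 = (6,1,6)_7 → 433
433 = (1,1,5,6)_7 → 343
343 = (1,0,0,0)_7 → 1  — reached 1.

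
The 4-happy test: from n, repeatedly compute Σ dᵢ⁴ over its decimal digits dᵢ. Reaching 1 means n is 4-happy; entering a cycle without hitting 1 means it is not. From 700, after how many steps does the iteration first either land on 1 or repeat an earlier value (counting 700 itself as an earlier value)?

700 → 7⁴ + 0⁴ + 0⁴ = 2401
2401 → 2⁴ + 4⁴ + 0⁴ + 1⁴ = 273
273 → 2⁴ + 7⁴ + 3⁴ = 2498
2498 → 2⁴ + 4⁴ + 9⁴ + 8⁴ = 10929
10929 → 1⁴ + 0⁴ + 9⁴ + 2⁴ + 9⁴ = 13139
13139 → 1⁴ + 3⁴ + 1⁴ + 3⁴ + 9⁴ = 6725
6725 → 6⁴ + 7⁴ + 2⁴ + 5⁴ = 4338
4338 → 4⁴ + 3⁴ + 3⁴ + 8⁴ = 4514
4514 → 4⁴ + 5⁴ + 1⁴ + 4⁴ = 1138
1138 → 1⁴ + 1⁴ + 3⁴ + 8⁴ = 4179
4179 → 4⁴ + 1⁴ + 7⁴ + 9⁴ = 9219
9219 → 9⁴ + 2⁴ + 1⁴ + 9⁴ = 13139  — 13139 repeats.
That took 12 steps.

12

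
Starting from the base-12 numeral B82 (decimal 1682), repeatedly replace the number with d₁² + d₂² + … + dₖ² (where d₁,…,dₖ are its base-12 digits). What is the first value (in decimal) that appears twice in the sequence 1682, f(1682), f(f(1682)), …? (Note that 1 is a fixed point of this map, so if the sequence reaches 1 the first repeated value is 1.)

25

1682 = (11,8,2)_12 → 11² + 8² + 2² = 189
189 = (1,3,9)_12 → 1² + 3² + 9² = 91
91 = (7,7)_12 → 7² + 7² = 98
98 = (8,2)_12 → 8² + 2² = 68
68 = (5,8)_12 → 5² + 8² = 89
89 = (7,5)_12 → 7² + 5² = 74
74 = (6,2)_12 → 6² + 2² = 40
40 = (3,4)_12 → 3² + 4² = 25
25 = (2,1)_12 → 2² + 1² = 5
5 = (5)_12 → 5² = 25  — 25 already appeared earlier.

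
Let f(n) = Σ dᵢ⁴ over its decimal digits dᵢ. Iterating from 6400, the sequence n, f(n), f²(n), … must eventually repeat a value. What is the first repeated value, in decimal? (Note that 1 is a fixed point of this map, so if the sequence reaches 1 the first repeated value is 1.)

8208

6400 → 6⁴ + 4⁴ + 0⁴ + 0⁴ = 1552
1552 → 1⁴ + 5⁴ + 5⁴ + 2⁴ = 1267
1267 → 1⁴ + 2⁴ + 6⁴ + 7⁴ = 3714
3714 → 3⁴ + 7⁴ + 1⁴ + 4⁴ = 2739
2739 → 2⁴ + 7⁴ + 3⁴ + 9⁴ = 9059
9059 → 9⁴ + 0⁴ + 5⁴ + 9⁴ = 13747
13747 → 1⁴ + 3⁴ + 7⁴ + 4⁴ + 7⁴ = 5140
5140 → 5⁴ + 1⁴ + 4⁴ + 0⁴ = 882
882 → 8⁴ + 8⁴ + 2⁴ = 8208
8208 → 8⁴ + 2⁴ + 0⁴ + 8⁴ = 8208  — 8208 already appeared earlier.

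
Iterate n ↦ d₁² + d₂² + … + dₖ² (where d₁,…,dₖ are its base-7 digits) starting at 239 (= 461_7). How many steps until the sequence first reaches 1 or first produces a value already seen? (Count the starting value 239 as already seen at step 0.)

239 = (4,6,1)_7 → 4² + 6² + 1² = 53
53 = (1,0,4)_7 → 1² + 0² + 4² = 17
17 = (2,3)_7 → 2² + 3² = 13
13 = (1,6)_7 → 1² + 6² = 37
37 = (5,2)_7 → 5² + 2² = 29
29 = (4,1)_7 → 4² + 1² = 17  — 17 repeats.
That took 6 steps.

6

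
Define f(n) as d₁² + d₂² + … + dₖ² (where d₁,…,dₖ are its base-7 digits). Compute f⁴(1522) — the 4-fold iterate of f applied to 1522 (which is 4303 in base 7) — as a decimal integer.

10

1522 = (4,3,0,3)_7 → 4² + 3² + 0² + 3² = 16 + 9 + 0 + 9 = 34
34 = (4,6)_7 → 4² + 6² = 16 + 36 = 52
52 = (1,0,3)_7 → 1² + 0² + 3² = 1 + 0 + 9 = 10
10 = (1,3)_7 → 1² + 3² = 1 + 9 = 10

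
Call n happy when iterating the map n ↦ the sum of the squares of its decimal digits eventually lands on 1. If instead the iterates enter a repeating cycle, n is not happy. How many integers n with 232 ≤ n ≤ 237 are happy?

232: 232 → 17 → 50 → 25 → 29 → 85 → 89 → 145 → 42 → 20 → 4 → 16 → 37 → 58 → 89  (repeats 89)
233: 233 → 22 → 8 → 64 → 52 → 29 → 85 → 89 → 145 → 42 → 20 → 4 → 16 → 37 → 58 → 89  (repeats 89)
234: 234 → 29 → 85 → 89 → 145 → 42 → 20 → 4 → 16 → 37 → 58 → 89  (repeats 89)
235: 235 → 38 → 73 → 58 → 89 → 145 → 42 → 20 → 4 → 16 → 37 → 58  (repeats 58)
236: 236 → 49 → 97 → 130 → 10 → 1  (reaches 1)
237: 237 → 62 → 40 → 16 → 37 → 58 → 89 → 145 → 42 → 20 → 4 → 16  (repeats 16)
happy: 236

1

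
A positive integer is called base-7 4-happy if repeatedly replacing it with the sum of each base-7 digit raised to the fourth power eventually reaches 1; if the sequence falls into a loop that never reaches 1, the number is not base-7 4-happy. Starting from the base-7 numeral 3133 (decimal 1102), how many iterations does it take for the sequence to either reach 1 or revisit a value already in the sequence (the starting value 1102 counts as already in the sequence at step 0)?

8

1102 = (3,1,3,3)_7 → 3⁴ + 1⁴ + 3⁴ + 3⁴ = 81 + 1 + 81 + 81 = 244
244 = (4,6,6)_7 → 4⁴ + 6⁴ + 6⁴ = 256 + 1296 + 1296 = 2848
2848 = (1,1,2,0,6)_7 → 1⁴ + 1⁴ + 2⁴ + 0⁴ + 6⁴ = 1 + 1 + 16 + 0 + 1296 = 1314
1314 = (3,5,5,5)_7 → 3⁴ + 5⁴ + 5⁴ + 5⁴ = 81 + 625 + 625 + 625 = 1956
1956 = (5,4,6,3)_7 → 5⁴ + 4⁴ + 6⁴ + 3⁴ = 625 + 256 + 1296 + 81 = 2258
2258 = (6,4,0,4)_7 → 6⁴ + 4⁴ + 0⁴ + 4⁴ = 1296 + 256 + 0 + 256 = 1808
1808 = (5,1,6,2)_7 → 5⁴ + 1⁴ + 6⁴ + 2⁴ = 625 + 1 + 1296 + 16 = 1938
1938 = (5,4,3,6)_7 → 5⁴ + 4⁴ + 3⁴ + 6⁴ = 625 + 256 + 81 + 1296 = 2258  — 2258 repeats.
That took 8 steps.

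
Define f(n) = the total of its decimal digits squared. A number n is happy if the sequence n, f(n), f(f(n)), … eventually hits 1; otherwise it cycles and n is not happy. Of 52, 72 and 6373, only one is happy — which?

6373

52: 52 → 29 → 85 → 89 → 145 → 42 → 20 → 4 → 16 → 37 → 58 → 89  — repeats 89 (not happy)
72: 72 → 53 → 34 → 25 → 29 → 85 → 89 → 145 → 42 → 20 → 4 → 16 → 37 → 58 → 89  — repeats 89 (not happy)
6373: 6373 → 103 → 10 → 1  — reaches 1 (happy)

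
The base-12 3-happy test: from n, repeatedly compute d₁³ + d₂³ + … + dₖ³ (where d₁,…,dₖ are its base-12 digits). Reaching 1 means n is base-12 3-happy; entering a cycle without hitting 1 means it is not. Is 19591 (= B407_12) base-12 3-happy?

not base-12 3-happy

19591 = (11,4,0,7)_12 → 11³ + 4³ + 0³ + 7³ = 1738
1738 = (1,0,0,10)_12 → 1³ + 0³ + 0³ + 10³ = 1001
1001 = (6,11,5)_12 → 6³ + 11³ + 5³ = 1672
1672 = (11,7,4)_12 → 11³ + 7³ + 4³ = 1738  — 1738 already seen; the sequence cycles without reaching 1.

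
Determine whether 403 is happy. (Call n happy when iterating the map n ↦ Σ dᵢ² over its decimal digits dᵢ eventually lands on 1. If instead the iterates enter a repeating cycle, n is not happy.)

not happy

403 → 4² + 0² + 3² = 16 + 0 + 9 = 25
25 → 2² + 5² = 4 + 25 = 29
29 → 2² + 9² = 4 + 81 = 85
85 → 8² + 5² = 64 + 25 = 89
89 → 8² + 9² = 64 + 81 = 145
145 → 1² + 4² + 5² = 1 + 16 + 25 = 42
42 → 4² + 2² = 16 + 4 = 20
20 → 2² + 0² = 4 + 0 = 4
4 → 4² = 16
16 → 1² + 6² = 1 + 36 = 37
37 → 3² + 7² = 9 + 49 = 58
58 → 5² + 8² = 25 + 64 = 89  — 89 already seen; the sequence cycles without reaching 1.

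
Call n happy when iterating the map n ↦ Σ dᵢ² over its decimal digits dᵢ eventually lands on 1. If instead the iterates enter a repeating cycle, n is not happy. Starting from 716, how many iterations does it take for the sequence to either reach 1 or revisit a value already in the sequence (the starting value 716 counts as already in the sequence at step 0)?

3

716 → 86
86 → 100
100 → 1  — reached 1.
That took 3 steps.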